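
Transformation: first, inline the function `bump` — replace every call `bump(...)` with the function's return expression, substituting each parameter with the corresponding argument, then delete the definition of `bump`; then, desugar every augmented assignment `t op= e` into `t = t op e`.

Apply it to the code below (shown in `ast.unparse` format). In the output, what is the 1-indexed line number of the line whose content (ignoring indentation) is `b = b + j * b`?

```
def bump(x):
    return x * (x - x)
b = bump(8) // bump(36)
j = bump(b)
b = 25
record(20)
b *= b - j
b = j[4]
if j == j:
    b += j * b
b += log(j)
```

Transformed code:
b = 8 * (8 - 8) // (36 * (36 - 36))
j = b * (b - b)
b = 25
record(20)
b = b * (b - j)
b = j[4]
if j == j:
    b = b + j * b
b = b + log(j)

8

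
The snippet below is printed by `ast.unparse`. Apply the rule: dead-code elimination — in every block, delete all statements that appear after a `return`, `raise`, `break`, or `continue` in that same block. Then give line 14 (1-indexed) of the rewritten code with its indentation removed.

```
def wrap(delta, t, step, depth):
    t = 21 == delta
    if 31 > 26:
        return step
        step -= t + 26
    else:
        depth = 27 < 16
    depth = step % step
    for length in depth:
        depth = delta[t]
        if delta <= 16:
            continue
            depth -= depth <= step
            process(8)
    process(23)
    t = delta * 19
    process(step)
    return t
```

process(step)

Transformed code:
def wrap(delta, t, step, depth):
    t = 21 == delta
    if 31 > 26:
        return step
    else:
        depth = 27 < 16
    depth = step % step
    for length in depth:
        depth = delta[t]
        if delta <= 16:
            continue
    process(23)
    t = delta * 19
    process(step)
    return t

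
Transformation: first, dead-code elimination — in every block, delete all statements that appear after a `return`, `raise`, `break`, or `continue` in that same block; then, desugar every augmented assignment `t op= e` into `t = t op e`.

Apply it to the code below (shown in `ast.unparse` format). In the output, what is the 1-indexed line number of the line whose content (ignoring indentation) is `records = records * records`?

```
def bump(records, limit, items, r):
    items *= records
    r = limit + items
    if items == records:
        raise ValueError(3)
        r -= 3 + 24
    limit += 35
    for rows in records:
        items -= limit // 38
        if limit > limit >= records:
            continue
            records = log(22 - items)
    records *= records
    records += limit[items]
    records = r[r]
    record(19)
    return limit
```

11

Transformed code:
def bump(records, limit, items, r):
    items = items * records
    r = limit + items
    if items == records:
        raise ValueError(3)
    limit = limit + 35
    for rows in records:
        items = items - limit // 38
        if limit > limit >= records:
            continue
    records = records * records
    records = records + limit[items]
    records = r[r]
    record(19)
    return limit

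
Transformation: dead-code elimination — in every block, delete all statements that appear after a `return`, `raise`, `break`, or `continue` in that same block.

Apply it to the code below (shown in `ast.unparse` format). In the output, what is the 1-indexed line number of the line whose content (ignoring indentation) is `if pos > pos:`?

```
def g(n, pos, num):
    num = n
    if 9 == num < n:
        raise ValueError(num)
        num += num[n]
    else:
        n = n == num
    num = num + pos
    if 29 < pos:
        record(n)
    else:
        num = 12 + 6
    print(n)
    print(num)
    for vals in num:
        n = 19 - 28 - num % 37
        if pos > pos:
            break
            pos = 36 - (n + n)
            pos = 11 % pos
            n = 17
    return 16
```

16

Transformed code:
def g(n, pos, num):
    num = n
    if 9 == num < n:
        raise ValueError(num)
    else:
        n = n == num
    num = num + pos
    if 29 < pos:
        record(n)
    else:
        num = 12 + 6
    print(n)
    print(num)
    for vals in num:
        n = 19 - 28 - num % 37
        if pos > pos:
            break
    return 16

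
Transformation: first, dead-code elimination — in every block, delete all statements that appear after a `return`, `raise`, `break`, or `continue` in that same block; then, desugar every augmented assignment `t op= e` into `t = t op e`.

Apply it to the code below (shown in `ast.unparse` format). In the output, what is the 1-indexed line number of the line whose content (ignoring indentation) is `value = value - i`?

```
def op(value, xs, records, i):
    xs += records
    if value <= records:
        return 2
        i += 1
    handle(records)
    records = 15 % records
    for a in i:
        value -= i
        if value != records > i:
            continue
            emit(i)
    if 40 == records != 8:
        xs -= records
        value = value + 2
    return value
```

Transformed code:
def op(value, xs, records, i):
    xs = xs + records
    if value <= records:
        return 2
    handle(records)
    records = 15 % records
    for a in i:
        value = value - i
        if value != records > i:
            continue
    if 40 == records != 8:
        xs = xs - records
        value = value + 2
    return value

8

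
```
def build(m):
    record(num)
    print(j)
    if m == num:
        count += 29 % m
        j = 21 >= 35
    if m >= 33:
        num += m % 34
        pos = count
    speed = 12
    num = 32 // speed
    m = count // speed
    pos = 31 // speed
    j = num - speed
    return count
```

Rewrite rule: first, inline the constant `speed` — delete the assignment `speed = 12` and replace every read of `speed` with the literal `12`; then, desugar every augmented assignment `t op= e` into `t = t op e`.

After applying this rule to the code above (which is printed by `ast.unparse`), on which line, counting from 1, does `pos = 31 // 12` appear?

12

Transformed code:
def build(m):
    record(num)
    print(j)
    if m == num:
        count = count + 29 % m
        j = 21 >= 35
    if m >= 33:
        num = num + m % 34
        pos = count
    num = 32 // 12
    m = count // 12
    pos = 31 // 12
    j = num - 12
    return count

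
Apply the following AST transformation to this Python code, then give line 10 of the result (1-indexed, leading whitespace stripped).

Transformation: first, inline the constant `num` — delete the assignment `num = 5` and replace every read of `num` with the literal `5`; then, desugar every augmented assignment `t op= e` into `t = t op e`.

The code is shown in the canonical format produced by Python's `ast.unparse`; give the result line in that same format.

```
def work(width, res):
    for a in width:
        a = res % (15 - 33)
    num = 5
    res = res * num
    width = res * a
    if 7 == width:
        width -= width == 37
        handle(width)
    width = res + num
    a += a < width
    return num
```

Transformed code:
def work(width, res):
    for a in width:
        a = res % (15 - 33)
    res = res * 5
    width = res * a
    if 7 == width:
        width = width - (width == 37)
        handle(width)
    width = res + 5
    a = a + (a < width)
    return 5

a = a + (a < width)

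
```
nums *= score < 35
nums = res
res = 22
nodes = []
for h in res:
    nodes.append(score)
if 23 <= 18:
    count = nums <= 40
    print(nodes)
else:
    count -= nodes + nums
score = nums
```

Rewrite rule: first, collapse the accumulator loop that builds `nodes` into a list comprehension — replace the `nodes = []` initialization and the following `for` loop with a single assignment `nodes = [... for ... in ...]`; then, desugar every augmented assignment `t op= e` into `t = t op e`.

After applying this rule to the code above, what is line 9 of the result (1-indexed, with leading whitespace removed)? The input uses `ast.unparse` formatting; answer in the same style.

count = count - (nodes + nums)

Transformed code:
nums = nums * (score < 35)
nums = res
res = 22
nodes = [score for h in res]
if 23 <= 18:
    count = nums <= 40
    print(nodes)
else:
    count = count - (nodes + nums)
score = nums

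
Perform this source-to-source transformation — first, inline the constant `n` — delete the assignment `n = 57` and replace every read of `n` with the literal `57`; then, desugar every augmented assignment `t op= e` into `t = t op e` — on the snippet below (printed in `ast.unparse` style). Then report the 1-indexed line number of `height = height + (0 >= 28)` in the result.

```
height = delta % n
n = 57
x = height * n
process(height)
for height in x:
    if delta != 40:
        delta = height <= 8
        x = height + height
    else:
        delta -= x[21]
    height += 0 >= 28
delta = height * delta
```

10

Transformed code:
height = delta % 57
x = height * 57
process(height)
for height in x:
    if delta != 40:
        delta = height <= 8
        x = height + height
    else:
        delta = delta - x[21]
    height = height + (0 >= 28)
delta = height * delta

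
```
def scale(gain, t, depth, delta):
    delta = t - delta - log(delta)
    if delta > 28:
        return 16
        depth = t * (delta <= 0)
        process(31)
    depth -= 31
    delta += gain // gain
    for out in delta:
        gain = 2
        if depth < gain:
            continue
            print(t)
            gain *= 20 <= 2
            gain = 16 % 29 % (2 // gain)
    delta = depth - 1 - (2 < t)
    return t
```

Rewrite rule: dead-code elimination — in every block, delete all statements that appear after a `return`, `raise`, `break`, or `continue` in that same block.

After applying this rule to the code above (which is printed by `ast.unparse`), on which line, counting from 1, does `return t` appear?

12

Transformed code:
def scale(gain, t, depth, delta):
    delta = t - delta - log(delta)
    if delta > 28:
        return 16
    depth -= 31
    delta += gain // gain
    for out in delta:
        gain = 2
        if depth < gain:
            continue
    delta = depth - 1 - (2 < t)
    return t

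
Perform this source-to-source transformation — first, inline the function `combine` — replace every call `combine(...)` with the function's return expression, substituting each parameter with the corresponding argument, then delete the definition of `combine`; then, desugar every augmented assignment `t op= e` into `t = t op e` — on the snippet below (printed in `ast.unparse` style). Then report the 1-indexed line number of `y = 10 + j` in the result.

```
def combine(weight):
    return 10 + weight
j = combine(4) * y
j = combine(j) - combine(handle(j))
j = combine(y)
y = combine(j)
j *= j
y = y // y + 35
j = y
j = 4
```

Transformed code:
j = (10 + 4) * y
j = 10 + j - (10 + handle(j))
j = 10 + y
y = 10 + j
j = j * j
y = y // y + 35
j = y
j = 4

4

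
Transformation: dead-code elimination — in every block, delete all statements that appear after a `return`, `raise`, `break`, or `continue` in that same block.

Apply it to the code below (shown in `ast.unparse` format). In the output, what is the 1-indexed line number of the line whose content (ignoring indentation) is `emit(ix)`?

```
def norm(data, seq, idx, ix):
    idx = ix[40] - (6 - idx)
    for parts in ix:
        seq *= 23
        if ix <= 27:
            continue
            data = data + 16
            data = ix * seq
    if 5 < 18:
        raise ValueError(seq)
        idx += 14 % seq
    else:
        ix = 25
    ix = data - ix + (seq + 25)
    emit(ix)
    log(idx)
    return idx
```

12

Transformed code:
def norm(data, seq, idx, ix):
    idx = ix[40] - (6 - idx)
    for parts in ix:
        seq *= 23
        if ix <= 27:
            continue
    if 5 < 18:
        raise ValueError(seq)
    else:
        ix = 25
    ix = data - ix + (seq + 25)
    emit(ix)
    log(idx)
    return idx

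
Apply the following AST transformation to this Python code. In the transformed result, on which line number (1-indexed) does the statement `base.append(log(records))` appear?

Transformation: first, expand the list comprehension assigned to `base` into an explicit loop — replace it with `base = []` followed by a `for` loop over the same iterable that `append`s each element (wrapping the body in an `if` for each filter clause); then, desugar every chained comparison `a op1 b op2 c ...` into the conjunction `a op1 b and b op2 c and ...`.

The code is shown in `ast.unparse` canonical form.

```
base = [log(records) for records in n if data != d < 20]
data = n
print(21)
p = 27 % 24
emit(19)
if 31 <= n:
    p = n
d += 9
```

4

Transformed code:
base = []
for records in n:
    if data != d and d < 20:
        base.append(log(records))
data = n
print(21)
p = 27 % 24
emit(19)
if 31 <= n:
    p = n
d += 9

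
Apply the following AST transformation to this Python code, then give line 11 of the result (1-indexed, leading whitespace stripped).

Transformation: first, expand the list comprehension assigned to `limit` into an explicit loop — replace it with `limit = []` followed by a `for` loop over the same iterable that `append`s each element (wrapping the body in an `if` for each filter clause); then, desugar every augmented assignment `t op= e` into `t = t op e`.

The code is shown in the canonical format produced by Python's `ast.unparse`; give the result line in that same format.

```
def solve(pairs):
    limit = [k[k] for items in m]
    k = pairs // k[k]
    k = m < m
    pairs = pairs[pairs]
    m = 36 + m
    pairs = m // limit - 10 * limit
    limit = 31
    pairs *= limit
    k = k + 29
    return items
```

Transformed code:
def solve(pairs):
    limit = []
    for items in m:
        limit.append(k[k])
    k = pairs // k[k]
    k = m < m
    pairs = pairs[pairs]
    m = 36 + m
    pairs = m // limit - 10 * limit
    limit = 31
    pairs = pairs * limit
    k = k + 29
    return items

pairs = pairs * limit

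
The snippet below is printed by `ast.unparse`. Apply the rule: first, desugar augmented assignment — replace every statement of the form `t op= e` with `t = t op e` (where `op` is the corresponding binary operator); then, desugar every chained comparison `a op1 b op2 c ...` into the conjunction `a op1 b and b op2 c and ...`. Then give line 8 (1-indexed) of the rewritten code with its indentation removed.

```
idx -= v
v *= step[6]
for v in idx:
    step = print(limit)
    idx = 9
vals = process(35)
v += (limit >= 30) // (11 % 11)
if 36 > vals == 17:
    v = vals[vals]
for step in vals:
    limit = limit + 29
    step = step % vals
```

if 36 > vals and vals == 17:

Transformed code:
idx = idx - v
v = v * step[6]
for v in idx:
    step = print(limit)
    idx = 9
vals = process(35)
v = v + (limit >= 30) // (11 % 11)
if 36 > vals and vals == 17:
    v = vals[vals]
for step in vals:
    limit = limit + 29
    step = step % vals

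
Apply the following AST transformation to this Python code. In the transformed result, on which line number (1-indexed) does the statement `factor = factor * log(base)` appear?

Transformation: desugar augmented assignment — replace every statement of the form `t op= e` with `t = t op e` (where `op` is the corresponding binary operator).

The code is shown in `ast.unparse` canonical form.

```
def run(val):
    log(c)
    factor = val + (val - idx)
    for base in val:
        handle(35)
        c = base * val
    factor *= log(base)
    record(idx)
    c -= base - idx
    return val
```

7

Transformed code:
def run(val):
    log(c)
    factor = val + (val - idx)
    for base in val:
        handle(35)
        c = base * val
    factor = factor * log(base)
    record(idx)
    c = c - (base - idx)
    return val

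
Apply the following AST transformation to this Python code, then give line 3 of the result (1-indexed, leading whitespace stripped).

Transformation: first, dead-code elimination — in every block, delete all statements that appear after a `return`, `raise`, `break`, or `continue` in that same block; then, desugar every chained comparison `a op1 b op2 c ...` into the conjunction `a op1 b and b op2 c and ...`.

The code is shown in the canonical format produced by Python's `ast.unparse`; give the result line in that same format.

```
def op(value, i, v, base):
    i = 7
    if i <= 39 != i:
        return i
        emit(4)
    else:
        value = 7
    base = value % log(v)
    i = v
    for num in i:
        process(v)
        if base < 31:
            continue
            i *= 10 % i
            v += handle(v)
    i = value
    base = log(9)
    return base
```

if i <= 39 and 39 != i:

Transformed code:
def op(value, i, v, base):
    i = 7
    if i <= 39 and 39 != i:
        return i
    else:
        value = 7
    base = value % log(v)
    i = v
    for num in i:
        process(v)
        if base < 31:
            continue
    i = value
    base = log(9)
    return base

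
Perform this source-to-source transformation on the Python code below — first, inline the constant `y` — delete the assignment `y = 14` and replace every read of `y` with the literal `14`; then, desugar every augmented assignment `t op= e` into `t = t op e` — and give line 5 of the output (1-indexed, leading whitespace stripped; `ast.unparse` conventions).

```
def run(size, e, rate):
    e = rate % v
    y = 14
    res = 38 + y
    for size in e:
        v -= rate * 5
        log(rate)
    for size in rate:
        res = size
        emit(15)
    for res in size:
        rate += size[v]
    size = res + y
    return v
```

Transformed code:
def run(size, e, rate):
    e = rate % v
    res = 38 + 14
    for size in e:
        v = v - rate * 5
        log(rate)
    for size in rate:
        res = size
        emit(15)
    for res in size:
        rate = rate + size[v]
    size = res + 14
    return v

v = v - rate * 5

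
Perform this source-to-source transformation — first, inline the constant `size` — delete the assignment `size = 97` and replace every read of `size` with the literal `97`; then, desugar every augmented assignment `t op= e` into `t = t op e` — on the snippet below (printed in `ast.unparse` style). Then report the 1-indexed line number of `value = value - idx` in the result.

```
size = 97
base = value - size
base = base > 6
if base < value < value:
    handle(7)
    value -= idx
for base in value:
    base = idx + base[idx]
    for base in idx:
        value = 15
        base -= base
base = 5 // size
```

Transformed code:
base = value - 97
base = base > 6
if base < value < value:
    handle(7)
    value = value - idx
for base in value:
    base = idx + base[idx]
    for base in idx:
        value = 15
        base = base - base
base = 5 // 97

5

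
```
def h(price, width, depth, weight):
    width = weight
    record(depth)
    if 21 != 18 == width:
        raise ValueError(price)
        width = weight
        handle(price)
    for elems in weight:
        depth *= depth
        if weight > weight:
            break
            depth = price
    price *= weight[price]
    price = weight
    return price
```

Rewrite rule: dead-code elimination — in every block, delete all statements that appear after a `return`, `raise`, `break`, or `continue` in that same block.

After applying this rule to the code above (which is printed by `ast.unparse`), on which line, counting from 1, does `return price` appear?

12

Transformed code:
def h(price, width, depth, weight):
    width = weight
    record(depth)
    if 21 != 18 == width:
        raise ValueError(price)
    for elems in weight:
        depth *= depth
        if weight > weight:
            break
    price *= weight[price]
    price = weight
    return price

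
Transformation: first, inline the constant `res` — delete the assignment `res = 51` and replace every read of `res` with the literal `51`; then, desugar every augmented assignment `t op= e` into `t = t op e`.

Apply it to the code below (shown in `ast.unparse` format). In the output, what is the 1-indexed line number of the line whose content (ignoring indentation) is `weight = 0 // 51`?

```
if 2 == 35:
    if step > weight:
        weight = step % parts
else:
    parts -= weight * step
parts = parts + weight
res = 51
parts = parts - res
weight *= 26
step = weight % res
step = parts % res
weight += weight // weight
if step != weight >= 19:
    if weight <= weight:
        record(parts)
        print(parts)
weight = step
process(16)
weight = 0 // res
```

Transformed code:
if 2 == 35:
    if step > weight:
        weight = step % parts
else:
    parts = parts - weight * step
parts = parts + weight
parts = parts - 51
weight = weight * 26
step = weight % 51
step = parts % 51
weight = weight + weight // weight
if step != weight >= 19:
    if weight <= weight:
        record(parts)
        print(parts)
weight = step
process(16)
weight = 0 // 51

18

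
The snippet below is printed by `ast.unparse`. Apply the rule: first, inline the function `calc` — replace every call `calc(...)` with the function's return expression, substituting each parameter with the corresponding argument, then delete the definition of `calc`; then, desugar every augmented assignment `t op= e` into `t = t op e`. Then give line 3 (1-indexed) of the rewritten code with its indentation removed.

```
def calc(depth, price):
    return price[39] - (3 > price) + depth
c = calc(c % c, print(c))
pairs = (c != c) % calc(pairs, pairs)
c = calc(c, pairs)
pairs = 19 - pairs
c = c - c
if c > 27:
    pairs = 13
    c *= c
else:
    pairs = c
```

c = pairs[39] - (3 > pairs) + c

Transformed code:
c = print(c)[39] - (3 > print(c)) + c % c
pairs = (c != c) % (pairs[39] - (3 > pairs) + pairs)
c = pairs[39] - (3 > pairs) + c
pairs = 19 - pairs
c = c - c
if c > 27:
    pairs = 13
    c = c * c
else:
    pairs = c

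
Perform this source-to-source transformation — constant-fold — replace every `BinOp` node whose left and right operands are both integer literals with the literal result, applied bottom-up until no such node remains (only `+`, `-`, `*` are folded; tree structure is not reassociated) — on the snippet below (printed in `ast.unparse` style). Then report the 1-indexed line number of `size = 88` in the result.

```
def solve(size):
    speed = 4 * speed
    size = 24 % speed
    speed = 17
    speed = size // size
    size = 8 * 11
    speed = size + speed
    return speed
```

Transformed code:
def solve(size):
    speed = 4 * speed
    size = 24 % speed
    speed = 17
    speed = size // size
    size = 88
    speed = size + speed
    return speed

6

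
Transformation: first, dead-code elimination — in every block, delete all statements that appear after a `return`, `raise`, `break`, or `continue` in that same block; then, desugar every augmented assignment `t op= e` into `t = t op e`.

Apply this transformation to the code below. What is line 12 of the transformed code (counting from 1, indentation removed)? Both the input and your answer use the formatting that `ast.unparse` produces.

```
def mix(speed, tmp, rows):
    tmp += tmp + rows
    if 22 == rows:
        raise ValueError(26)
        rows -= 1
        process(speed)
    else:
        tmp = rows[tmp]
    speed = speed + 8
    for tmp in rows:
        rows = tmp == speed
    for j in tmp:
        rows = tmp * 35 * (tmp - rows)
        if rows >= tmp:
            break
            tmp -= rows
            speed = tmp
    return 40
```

Transformed code:
def mix(speed, tmp, rows):
    tmp = tmp + (tmp + rows)
    if 22 == rows:
        raise ValueError(26)
    else:
        tmp = rows[tmp]
    speed = speed + 8
    for tmp in rows:
        rows = tmp == speed
    for j in tmp:
        rows = tmp * 35 * (tmp - rows)
        if rows >= tmp:
            break
    return 40

if rows >= tmp:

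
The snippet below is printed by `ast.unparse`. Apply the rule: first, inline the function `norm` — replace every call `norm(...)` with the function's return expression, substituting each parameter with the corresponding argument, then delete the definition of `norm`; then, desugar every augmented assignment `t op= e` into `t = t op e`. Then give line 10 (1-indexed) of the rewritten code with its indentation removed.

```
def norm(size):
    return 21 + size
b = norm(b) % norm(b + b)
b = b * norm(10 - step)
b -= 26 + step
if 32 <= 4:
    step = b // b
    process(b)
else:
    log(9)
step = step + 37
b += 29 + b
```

b = b + (29 + b)

Transformed code:
b = (21 + b) % (21 + (b + b))
b = b * (21 + (10 - step))
b = b - (26 + step)
if 32 <= 4:
    step = b // b
    process(b)
else:
    log(9)
step = step + 37
b = b + (29 + b)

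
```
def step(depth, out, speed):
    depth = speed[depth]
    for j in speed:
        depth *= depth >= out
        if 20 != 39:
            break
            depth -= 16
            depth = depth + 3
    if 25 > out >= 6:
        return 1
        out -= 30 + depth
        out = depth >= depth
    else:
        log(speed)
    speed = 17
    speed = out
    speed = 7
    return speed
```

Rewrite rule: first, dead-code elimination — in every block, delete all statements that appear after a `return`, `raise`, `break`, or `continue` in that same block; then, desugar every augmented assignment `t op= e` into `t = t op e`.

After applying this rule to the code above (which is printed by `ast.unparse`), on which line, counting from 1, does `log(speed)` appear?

10

Transformed code:
def step(depth, out, speed):
    depth = speed[depth]
    for j in speed:
        depth = depth * (depth >= out)
        if 20 != 39:
            break
    if 25 > out >= 6:
        return 1
    else:
        log(speed)
    speed = 17
    speed = out
    speed = 7
    return speed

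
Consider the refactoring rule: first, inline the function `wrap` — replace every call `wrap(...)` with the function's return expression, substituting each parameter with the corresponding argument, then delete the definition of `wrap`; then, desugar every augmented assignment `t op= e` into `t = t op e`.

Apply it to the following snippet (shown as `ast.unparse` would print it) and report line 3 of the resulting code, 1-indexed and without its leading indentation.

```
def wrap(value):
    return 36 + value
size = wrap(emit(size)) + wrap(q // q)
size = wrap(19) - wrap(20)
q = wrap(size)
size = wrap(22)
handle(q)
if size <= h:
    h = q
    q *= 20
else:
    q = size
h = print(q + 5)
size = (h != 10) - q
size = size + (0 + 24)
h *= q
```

Transformed code:
size = 36 + emit(size) + (36 + q // q)
size = 36 + 19 - (36 + 20)
q = 36 + size
size = 36 + 22
handle(q)
if size <= h:
    h = q
    q = q * 20
else:
    q = size
h = print(q + 5)
size = (h != 10) - q
size = size + (0 + 24)
h = h * q

q = 36 + size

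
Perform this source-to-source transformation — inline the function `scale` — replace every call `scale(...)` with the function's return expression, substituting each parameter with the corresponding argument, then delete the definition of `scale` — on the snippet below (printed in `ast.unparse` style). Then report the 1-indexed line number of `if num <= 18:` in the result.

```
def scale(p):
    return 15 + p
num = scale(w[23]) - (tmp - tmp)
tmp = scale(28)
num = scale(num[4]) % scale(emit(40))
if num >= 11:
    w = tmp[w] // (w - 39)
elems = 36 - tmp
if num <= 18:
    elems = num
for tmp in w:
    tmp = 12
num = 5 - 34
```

7

Transformed code:
num = 15 + w[23] - (tmp - tmp)
tmp = 15 + 28
num = (15 + num[4]) % (15 + emit(40))
if num >= 11:
    w = tmp[w] // (w - 39)
elems = 36 - tmp
if num <= 18:
    elems = num
for tmp in w:
    tmp = 12
num = 5 - 34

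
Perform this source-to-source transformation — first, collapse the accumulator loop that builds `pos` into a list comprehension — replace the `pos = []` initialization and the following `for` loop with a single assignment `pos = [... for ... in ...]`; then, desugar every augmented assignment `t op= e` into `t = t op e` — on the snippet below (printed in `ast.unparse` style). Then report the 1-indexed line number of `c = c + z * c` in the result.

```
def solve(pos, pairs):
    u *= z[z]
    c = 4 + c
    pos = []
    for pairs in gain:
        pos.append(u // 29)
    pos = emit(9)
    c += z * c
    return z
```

Transformed code:
def solve(pos, pairs):
    u = u * z[z]
    c = 4 + c
    pos = [u // 29 for pairs in gain]
    pos = emit(9)
    c = c + z * c
    return z

6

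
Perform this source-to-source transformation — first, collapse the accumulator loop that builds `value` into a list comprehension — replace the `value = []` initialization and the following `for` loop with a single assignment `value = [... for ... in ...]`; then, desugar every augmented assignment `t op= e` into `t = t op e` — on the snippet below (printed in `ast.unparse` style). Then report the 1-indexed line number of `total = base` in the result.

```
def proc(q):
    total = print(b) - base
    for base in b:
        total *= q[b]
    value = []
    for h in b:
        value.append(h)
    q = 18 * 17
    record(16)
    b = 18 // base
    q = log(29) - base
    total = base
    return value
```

10

Transformed code:
def proc(q):
    total = print(b) - base
    for base in b:
        total = total * q[b]
    value = [h for h in b]
    q = 18 * 17
    record(16)
    b = 18 // base
    q = log(29) - base
    total = base
    return value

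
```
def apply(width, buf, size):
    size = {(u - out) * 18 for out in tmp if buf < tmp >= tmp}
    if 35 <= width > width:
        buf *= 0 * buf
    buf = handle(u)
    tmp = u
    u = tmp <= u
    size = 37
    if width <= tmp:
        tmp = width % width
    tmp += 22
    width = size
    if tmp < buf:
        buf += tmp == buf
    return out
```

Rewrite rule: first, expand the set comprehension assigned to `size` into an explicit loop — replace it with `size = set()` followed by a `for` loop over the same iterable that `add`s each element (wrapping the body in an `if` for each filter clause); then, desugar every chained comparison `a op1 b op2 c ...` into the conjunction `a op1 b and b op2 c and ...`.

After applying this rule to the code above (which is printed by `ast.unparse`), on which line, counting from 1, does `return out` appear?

18

Transformed code:
def apply(width, buf, size):
    size = set()
    for out in tmp:
        if buf < tmp and tmp >= tmp:
            size.add((u - out) * 18)
    if 35 <= width and width > width:
        buf *= 0 * buf
    buf = handle(u)
    tmp = u
    u = tmp <= u
    size = 37
    if width <= tmp:
        tmp = width % width
    tmp += 22
    width = size
    if tmp < buf:
        buf += tmp == buf
    return out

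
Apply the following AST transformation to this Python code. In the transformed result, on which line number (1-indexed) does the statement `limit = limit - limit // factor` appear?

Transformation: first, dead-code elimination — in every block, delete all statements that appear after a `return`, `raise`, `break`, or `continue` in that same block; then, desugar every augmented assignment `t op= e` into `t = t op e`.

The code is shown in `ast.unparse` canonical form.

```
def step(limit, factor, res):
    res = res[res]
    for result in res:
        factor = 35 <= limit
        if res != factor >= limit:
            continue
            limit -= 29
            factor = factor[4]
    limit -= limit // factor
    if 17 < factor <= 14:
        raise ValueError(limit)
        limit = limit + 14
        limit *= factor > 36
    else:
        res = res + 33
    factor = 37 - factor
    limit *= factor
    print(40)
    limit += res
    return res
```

7

Transformed code:
def step(limit, factor, res):
    res = res[res]
    for result in res:
        factor = 35 <= limit
        if res != factor >= limit:
            continue
    limit = limit - limit // factor
    if 17 < factor <= 14:
        raise ValueError(limit)
    else:
        res = res + 33
    factor = 37 - factor
    limit = limit * factor
    print(40)
    limit = limit + res
    return res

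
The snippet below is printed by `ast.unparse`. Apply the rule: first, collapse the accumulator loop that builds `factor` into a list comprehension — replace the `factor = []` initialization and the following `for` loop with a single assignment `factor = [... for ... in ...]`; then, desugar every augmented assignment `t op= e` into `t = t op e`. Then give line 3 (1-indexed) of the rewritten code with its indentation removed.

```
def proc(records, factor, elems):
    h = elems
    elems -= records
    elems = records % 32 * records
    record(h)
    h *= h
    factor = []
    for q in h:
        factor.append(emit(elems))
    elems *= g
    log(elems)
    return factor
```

Transformed code:
def proc(records, factor, elems):
    h = elems
    elems = elems - records
    elems = records % 32 * records
    record(h)
    h = h * h
    factor = [emit(elems) for q in h]
    elems = elems * g
    log(elems)
    return factor

elems = elems - records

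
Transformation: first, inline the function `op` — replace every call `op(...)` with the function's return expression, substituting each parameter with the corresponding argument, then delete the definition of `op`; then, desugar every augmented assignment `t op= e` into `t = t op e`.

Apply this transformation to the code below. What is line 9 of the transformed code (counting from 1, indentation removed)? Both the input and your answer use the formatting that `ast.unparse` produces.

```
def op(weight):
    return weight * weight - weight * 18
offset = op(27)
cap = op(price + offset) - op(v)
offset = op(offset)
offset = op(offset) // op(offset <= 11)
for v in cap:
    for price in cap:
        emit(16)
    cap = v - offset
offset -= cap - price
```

Transformed code:
offset = 27 * 27 - 27 * 18
cap = (price + offset) * (price + offset) - (price + offset) * 18 - (v * v - v * 18)
offset = offset * offset - offset * 18
offset = (offset * offset - offset * 18) // ((offset <= 11) * (offset <= 11) - (offset <= 11) * 18)
for v in cap:
    for price in cap:
        emit(16)
    cap = v - offset
offset = offset - (cap - price)

offset = offset - (cap - price)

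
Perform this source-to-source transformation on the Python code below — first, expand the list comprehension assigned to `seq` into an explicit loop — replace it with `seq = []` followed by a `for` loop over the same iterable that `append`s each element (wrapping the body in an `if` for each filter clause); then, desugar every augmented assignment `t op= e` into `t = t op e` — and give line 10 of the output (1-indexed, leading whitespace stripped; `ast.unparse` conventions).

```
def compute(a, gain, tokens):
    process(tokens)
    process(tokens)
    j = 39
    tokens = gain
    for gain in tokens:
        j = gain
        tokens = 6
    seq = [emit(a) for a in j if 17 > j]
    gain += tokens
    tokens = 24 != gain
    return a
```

for a in j:

Transformed code:
def compute(a, gain, tokens):
    process(tokens)
    process(tokens)
    j = 39
    tokens = gain
    for gain in tokens:
        j = gain
        tokens = 6
    seq = []
    for a in j:
        if 17 > j:
            seq.append(emit(a))
    gain = gain + tokens
    tokens = 24 != gain
    return a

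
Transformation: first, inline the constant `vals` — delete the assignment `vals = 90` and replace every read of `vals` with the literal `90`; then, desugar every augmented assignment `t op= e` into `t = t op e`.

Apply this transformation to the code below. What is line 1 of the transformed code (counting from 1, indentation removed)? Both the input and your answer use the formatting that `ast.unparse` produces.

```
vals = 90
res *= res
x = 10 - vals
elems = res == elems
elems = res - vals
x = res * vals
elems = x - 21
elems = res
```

Transformed code:
res = res * res
x = 10 - 90
elems = res == elems
elems = res - 90
x = res * 90
elems = x - 21
elems = res

res = res * res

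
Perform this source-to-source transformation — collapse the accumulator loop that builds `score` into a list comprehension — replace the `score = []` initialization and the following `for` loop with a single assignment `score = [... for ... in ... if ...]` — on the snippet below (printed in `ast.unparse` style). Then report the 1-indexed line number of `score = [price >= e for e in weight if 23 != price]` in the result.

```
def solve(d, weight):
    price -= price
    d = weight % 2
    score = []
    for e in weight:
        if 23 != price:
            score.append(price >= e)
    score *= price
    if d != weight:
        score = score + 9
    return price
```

4

Transformed code:
def solve(d, weight):
    price -= price
    d = weight % 2
    score = [price >= e for e in weight if 23 != price]
    score *= price
    if d != weight:
        score = score + 9
    return price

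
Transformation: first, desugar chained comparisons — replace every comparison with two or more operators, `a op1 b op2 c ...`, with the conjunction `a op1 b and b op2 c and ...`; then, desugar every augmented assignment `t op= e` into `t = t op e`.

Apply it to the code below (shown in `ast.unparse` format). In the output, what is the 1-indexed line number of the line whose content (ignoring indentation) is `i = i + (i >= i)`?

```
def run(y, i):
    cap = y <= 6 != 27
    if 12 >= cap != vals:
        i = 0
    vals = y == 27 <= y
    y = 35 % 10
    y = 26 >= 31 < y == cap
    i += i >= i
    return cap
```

8

Transformed code:
def run(y, i):
    cap = y <= 6 and 6 != 27
    if 12 >= cap and cap != vals:
        i = 0
    vals = y == 27 and 27 <= y
    y = 35 % 10
    y = 26 >= 31 and 31 < y and (y == cap)
    i = i + (i >= i)
    return cap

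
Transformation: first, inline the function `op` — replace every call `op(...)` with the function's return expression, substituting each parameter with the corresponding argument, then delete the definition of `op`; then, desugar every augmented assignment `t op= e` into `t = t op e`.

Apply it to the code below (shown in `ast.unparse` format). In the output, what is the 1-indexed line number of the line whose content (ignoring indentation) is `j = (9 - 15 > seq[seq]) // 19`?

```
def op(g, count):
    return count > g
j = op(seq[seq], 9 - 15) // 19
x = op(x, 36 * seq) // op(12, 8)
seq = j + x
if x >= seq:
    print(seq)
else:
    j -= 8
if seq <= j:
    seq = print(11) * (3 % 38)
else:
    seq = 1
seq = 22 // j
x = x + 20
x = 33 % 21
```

1

Transformed code:
j = (9 - 15 > seq[seq]) // 19
x = (36 * seq > x) // (8 > 12)
seq = j + x
if x >= seq:
    print(seq)
else:
    j = j - 8
if seq <= j:
    seq = print(11) * (3 % 38)
else:
    seq = 1
seq = 22 // j
x = x + 20
x = 33 % 21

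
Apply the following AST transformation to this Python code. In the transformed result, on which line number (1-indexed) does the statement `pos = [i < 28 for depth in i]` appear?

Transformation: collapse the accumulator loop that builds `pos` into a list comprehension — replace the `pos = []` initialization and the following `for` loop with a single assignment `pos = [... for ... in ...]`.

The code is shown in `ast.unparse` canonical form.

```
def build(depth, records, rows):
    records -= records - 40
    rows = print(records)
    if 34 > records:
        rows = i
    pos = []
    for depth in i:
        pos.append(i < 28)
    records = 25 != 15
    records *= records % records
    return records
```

6

Transformed code:
def build(depth, records, rows):
    records -= records - 40
    rows = print(records)
    if 34 > records:
        rows = i
    pos = [i < 28 for depth in i]
    records = 25 != 15
    records *= records % records
    return records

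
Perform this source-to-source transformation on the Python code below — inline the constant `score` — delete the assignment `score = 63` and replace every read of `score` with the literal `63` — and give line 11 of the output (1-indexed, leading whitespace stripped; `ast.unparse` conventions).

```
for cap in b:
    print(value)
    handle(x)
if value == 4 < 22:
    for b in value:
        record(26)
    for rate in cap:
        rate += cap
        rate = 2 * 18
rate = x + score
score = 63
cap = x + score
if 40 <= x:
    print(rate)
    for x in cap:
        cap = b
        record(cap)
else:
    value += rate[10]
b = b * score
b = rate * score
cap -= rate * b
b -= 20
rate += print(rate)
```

Transformed code:
for cap in b:
    print(value)
    handle(x)
if value == 4 < 22:
    for b in value:
        record(26)
    for rate in cap:
        rate += cap
        rate = 2 * 18
rate = x + 63
cap = x + 63
if 40 <= x:
    print(rate)
    for x in cap:
        cap = b
        record(cap)
else:
    value += rate[10]
b = b * 63
b = rate * 63
cap -= rate * b
b -= 20
rate += print(rate)

cap = x + 63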